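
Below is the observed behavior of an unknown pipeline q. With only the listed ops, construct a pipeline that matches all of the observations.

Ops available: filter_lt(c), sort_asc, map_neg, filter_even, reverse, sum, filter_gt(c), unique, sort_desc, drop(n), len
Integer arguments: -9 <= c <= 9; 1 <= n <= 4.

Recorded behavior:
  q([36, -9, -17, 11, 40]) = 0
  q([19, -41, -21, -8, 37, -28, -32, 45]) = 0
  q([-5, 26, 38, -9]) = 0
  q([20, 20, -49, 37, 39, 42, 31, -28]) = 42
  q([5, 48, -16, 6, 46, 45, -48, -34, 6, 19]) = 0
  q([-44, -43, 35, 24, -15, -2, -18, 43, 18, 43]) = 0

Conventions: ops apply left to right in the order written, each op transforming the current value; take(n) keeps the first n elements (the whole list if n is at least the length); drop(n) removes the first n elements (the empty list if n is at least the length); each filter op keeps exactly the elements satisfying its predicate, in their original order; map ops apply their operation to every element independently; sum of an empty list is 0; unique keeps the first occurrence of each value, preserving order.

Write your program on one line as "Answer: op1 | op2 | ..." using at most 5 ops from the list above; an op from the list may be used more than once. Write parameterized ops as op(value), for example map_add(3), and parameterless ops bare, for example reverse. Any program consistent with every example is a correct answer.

filter_gt(8) | drop(1) | drop(3) | filter_even | sum

Check, running the answer program on each example:
  [36, -9, -17, 11, 40] -> [36, 11, 40] -> [11, 40] -> [] -> [] -> 0
  [19, -41, -21, -8, 37, -28, -32, 45] -> [19, 37, 45] -> [37, 45] -> [] -> [] -> 0
  [-5, 26, 38, -9] -> [26, 38] -> [38] -> [] -> [] -> 0
  [20, 20, -49, 37, 39, 42, 31, -28] -> [20, 20, 37, 39, 42, 31] -> [20, 37, 39, 42, 31] -> [42, 31] -> [42] -> 42
  [5, 48, -16, 6, 46, 45, -48, -34, 6, 19] -> [48, 46, 45, 19] -> [46, 45, 19] -> [] -> [] -> 0
  [-44, -43, 35, 24, -15, -2, -18, 43, 18, 43] -> [35, 24, 43, 18, 43] -> [24, 43, 18, 43] -> [43] -> [] -> 0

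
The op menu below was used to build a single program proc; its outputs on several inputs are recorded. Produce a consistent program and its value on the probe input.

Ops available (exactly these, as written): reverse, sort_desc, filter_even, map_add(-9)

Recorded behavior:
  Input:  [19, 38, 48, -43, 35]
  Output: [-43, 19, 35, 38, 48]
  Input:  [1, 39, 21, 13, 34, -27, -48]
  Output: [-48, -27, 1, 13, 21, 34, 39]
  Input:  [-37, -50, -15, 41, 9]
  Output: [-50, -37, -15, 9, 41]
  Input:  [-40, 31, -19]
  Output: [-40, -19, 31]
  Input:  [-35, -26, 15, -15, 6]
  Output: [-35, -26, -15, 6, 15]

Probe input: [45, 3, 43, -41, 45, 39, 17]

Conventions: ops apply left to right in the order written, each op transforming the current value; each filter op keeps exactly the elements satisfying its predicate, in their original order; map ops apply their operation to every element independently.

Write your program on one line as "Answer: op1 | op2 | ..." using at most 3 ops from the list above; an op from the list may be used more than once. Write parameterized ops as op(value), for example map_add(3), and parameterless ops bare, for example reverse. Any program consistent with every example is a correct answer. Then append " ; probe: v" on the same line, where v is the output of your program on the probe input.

sort_desc | reverse ; probe: [-41, 3, 17, 39, 43, 45, 45]

Check, running the answer program on each example:
  [19, 38, 48, -43, 35] -> [48, 38, 35, 19, -43] -> [-43, 19, 35, 38, 48]
  [1, 39, 21, 13, 34, -27, -48] -> [39, 34, 21, 13, 1, -27, -48] -> [-48, -27, 1, 13, 21, 34, 39]
  [-37, -50, -15, 41, 9] -> [41, 9, -15, -37, -50] -> [-50, -37, -15, 9, 41]
  [-40, 31, -19] -> [31, -19, -40] -> [-40, -19, 31]
  [-35, -26, 15, -15, 6] -> [15, 6, -15, -26, -35] -> [-35, -26, -15, 6, 15]
  probe: [45, 3, 43, -41, 45, 39, 17] -> [45, 45, 43, 39, 17, 3, -41] -> [-41, 3, 17, 39, 43, 45, 45]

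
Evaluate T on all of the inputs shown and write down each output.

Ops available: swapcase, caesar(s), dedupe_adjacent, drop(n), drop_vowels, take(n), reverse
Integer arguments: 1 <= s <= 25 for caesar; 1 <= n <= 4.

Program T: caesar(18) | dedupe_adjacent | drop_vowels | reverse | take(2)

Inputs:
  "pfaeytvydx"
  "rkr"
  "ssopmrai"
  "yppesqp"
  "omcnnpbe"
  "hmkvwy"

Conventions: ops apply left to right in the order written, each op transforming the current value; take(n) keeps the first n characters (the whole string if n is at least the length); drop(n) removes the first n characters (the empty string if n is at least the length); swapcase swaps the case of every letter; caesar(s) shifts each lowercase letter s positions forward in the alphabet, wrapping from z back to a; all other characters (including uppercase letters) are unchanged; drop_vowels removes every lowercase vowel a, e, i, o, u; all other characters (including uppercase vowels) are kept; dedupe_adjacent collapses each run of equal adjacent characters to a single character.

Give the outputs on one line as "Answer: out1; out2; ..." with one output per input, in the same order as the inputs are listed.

"pv"; "jc"; "sj"; "hk"; "wt"; "qn"

Execution, op by op:
  "pfaeytvydx" -> "hxswqlnqvp" -> "hxswqlnqvp" -> "hxswqlnqvp" -> "pvqnlqwsxh" -> "pv"
  "rkr" -> "jcj" -> "jcj" -> "jcj" -> "jcj" -> "jc"
  "ssopmrai" -> "kkghejsa" -> "kghejsa" -> "kghjs" -> "sjhgk" -> "sj"
  "yppesqp" -> "qhhwkih" -> "qhwkih" -> "qhwkh" -> "hkwhq" -> "hk"
  "omcnnpbe" -> "geuffhtw" -> "geufhtw" -> "gfhtw" -> "wthfg" -> "wt"
  "hmkvwy" -> "zecnoq" -> "zecnoq" -> "zcnq" -> "qncz" -> "qn"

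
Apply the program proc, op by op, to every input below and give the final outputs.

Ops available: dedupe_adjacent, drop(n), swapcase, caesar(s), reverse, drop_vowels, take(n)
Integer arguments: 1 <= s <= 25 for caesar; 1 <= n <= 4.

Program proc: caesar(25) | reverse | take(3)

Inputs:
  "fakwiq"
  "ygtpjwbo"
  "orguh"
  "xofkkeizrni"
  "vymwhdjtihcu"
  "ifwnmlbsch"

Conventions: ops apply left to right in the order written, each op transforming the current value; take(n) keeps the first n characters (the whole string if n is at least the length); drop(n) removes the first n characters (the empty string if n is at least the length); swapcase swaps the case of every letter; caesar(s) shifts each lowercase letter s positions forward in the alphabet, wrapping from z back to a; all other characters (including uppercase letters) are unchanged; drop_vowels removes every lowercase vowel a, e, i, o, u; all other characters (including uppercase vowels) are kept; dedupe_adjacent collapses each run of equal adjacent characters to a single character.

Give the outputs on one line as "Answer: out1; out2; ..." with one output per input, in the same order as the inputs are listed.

Execution, op by op:
  "fakwiq" -> "ezjvhp" -> "phvjze" -> "phv"
  "ygtpjwbo" -> "xfsoivan" -> "naviosfx" -> "nav"
  "orguh" -> "nqftg" -> "gtfqn" -> "gtf"
  "xofkkeizrni" -> "wnejjdhyqmh" -> "hmqyhdjjenw" -> "hmq"
  "vymwhdjtihcu" -> "uxlvgcishgbt" -> "tbghsicgvlxu" -> "tbg"
  "ifwnmlbsch" -> "hevmlkarbg" -> "gbraklmveh" -> "gbr"

"phv"; "nav"; "gtf"; "hmq"; "tbg"; "gbr"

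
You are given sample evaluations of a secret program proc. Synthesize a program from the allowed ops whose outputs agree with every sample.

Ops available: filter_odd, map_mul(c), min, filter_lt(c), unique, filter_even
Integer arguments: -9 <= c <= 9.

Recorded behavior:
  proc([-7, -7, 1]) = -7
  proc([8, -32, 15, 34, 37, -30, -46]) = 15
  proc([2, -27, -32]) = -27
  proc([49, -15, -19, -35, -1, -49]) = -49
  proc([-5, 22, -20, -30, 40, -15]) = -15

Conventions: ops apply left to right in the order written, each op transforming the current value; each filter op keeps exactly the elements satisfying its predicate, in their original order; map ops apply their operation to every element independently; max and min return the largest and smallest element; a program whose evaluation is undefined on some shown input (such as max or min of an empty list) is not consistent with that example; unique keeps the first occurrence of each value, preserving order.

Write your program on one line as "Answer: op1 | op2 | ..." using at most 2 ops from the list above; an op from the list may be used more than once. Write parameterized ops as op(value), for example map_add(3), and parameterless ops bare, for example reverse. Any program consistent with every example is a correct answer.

filter_odd | min

Check, running the answer program on each example:
  [-7, -7, 1] -> [-7, -7, 1] -> -7
  [8, -32, 15, 34, 37, -30, -46] -> [15, 37] -> 15
  [2, -27, -32] -> [-27] -> -27
  [49, -15, -19, -35, -1, -49] -> [49, -15, -19, -35, -1, -49] -> -49
  [-5, 22, -20, -30, 40, -15] -> [-5, -15] -> -15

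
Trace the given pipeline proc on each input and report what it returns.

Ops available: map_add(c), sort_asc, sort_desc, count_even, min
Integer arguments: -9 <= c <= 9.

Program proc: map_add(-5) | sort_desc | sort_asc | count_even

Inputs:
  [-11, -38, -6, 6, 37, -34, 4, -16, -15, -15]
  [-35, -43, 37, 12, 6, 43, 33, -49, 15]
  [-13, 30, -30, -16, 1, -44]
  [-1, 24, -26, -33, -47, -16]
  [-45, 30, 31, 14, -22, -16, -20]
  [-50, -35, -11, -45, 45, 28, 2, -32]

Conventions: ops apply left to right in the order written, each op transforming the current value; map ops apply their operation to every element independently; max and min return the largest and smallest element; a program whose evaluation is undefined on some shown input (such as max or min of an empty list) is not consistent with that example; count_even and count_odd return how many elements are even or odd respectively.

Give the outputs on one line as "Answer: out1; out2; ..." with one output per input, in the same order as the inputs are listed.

Execution, op by op:
  [-11, -38, -6, 6, 37, -34, 4, -16, -15, -15] -> [-16, -43, -11, 1, 32, -39, -1, -21, -20, -20] -> [32, 1, -1, -11, -16, -20, -20, -21, -39, -43] -> [-43, -39, -21, -20, -20, -16, -11, -1, 1, 32] -> 4
  [-35, -43, 37, 12, 6, 43, 33, -49, 15] -> [-40, -48, 32, 7, 1, 38, 28, -54, 10] -> [38, 32, 28, 10, 7, 1, -40, -48, -54] -> [-54, -48, -40, 1, 7, 10, 28, 32, 38] -> 7
  [-13, 30, -30, -16, 1, -44] -> [-18, 25, -35, -21, -4, -49] -> [25, -4, -18, -21, -35, -49] -> [-49, -35, -21, -18, -4, 25] -> 2
  [-1, 24, -26, -33, -47, -16] -> [-6, 19, -31, -38, -52, -21] -> [19, -6, -21, -31, -38, -52] -> [-52, -38, -31, -21, -6, 19] -> 3
  [-45, 30, 31, 14, -22, -16, -20] -> [-50, 25, 26, 9, -27, -21, -25] -> [26, 25, 9, -21, -25, -27, -50] -> [-50, -27, -25, -21, 9, 25, 26] -> 2
  [-50, -35, -11, -45, 45, 28, 2, -32] -> [-55, -40, -16, -50, 40, 23, -3, -37] -> [40, 23, -3, -16, -37, -40, -50, -55] -> [-55, -50, -40, -37, -16, -3, 23, 40] -> 4

4; 7; 2; 3; 2; 4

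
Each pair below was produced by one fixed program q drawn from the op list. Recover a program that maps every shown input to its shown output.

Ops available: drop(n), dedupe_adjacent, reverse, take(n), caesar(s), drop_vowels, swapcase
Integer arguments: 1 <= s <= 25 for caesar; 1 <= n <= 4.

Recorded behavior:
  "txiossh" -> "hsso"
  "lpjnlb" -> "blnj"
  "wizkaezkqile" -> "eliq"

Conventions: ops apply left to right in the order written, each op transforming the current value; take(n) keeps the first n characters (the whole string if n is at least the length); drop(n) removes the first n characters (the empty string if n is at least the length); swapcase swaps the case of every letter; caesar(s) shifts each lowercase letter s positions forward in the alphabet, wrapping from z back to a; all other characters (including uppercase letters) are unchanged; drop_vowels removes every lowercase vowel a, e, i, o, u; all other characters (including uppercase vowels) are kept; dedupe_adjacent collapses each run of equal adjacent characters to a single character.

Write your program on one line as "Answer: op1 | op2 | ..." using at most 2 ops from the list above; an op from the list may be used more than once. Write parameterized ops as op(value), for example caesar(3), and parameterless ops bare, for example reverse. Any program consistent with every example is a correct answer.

reverse | take(4)

Check, running the answer program on each example:
  "txiossh" -> "hssoixt" -> "hsso"
  "lpjnlb" -> "blnjpl" -> "blnj"
  "wizkaezkqile" -> "eliqkzeakziw" -> "eliq"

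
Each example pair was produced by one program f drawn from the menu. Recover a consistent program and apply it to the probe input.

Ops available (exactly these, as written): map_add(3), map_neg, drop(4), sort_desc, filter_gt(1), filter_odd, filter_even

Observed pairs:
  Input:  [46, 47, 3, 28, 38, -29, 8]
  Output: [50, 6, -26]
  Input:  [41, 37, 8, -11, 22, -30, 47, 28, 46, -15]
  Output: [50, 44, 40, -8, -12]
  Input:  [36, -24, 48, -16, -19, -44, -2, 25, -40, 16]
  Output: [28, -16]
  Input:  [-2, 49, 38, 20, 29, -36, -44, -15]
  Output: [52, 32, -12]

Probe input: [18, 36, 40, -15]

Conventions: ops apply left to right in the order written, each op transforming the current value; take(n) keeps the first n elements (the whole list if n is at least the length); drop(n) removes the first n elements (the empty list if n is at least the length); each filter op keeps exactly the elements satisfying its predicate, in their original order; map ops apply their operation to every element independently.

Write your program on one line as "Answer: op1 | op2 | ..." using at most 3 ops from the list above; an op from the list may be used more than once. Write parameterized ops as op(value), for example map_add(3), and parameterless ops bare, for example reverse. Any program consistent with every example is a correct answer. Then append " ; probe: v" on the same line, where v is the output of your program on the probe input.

sort_desc | map_add(3) | filter_even ; probe: [-12]

Check, running the answer program on each example:
  [46, 47, 3, 28, 38, -29, 8] -> [47, 46, 38, 28, 8, 3, -29] -> [50, 49, 41, 31, 11, 6, -26] -> [50, 6, -26]
  [41, 37, 8, -11, 22, -30, 47, 28, 46, -15] -> [47, 46, 41, 37, 28, 22, 8, -11, -15, -30] -> [50, 49, 44, 40, 31, 25, 11, -8, -12, -27] -> [50, 44, 40, -8, -12]
  [36, -24, 48, -16, -19, -44, -2, 25, -40, 16] -> [48, 36, 25, 16, -2, -16, -19, -24, -40, -44] -> [51, 39, 28, 19, 1, -13, -16, -21, -37, -41] -> [28, -16]
  [-2, 49, 38, 20, 29, -36, -44, -15] -> [49, 38, 29, 20, -2, -15, -36, -44] -> [52, 41, 32, 23, 1, -12, -33, -41] -> [52, 32, -12]
  probe: [18, 36, 40, -15] -> [40, 36, 18, -15] -> [43, 39, 21, -12] -> [-12]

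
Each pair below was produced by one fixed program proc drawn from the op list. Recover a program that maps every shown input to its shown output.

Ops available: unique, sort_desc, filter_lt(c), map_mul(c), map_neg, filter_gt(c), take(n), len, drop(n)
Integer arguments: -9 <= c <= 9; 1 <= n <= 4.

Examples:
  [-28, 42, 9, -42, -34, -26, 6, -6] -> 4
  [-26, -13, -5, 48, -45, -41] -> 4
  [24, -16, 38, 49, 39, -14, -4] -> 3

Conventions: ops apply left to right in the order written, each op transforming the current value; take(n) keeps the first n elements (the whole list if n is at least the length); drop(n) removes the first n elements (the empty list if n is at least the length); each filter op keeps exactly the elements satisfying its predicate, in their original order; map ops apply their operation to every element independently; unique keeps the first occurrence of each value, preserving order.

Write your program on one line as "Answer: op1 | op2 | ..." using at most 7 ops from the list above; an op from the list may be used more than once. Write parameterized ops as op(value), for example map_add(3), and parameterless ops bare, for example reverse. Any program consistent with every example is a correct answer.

filter_lt(9) | map_neg | map_mul(-8) | map_mul(6) | take(4) | len

Check, running the answer program on each example:
  [-28, 42, 9, -42, -34, -26, 6, -6] -> [-28, -42, -34, -26, 6, -6] -> [28, 42, 34, 26, -6, 6] -> [-224, -336, -272, -208, 48, -48] -> [-1344, -2016, -1632, -1248, 288, -288] -> [-1344, -2016, -1632, -1248] -> 4
  [-26, -13, -5, 48, -45, -41] -> [-26, -13, -5, -45, -41] -> [26, 13, 5, 45, 41] -> [-208, -104, -40, -360, -328] -> [-1248, -624, -240, -2160, -1968] -> [-1248, -624, -240, -2160] -> 4
  [24, -16, 38, 49, 39, -14, -4] -> [-16, -14, -4] -> [16, 14, 4] -> [-128, -112, -32] -> [-768, -672, -192] -> [-768, -672, -192] -> 3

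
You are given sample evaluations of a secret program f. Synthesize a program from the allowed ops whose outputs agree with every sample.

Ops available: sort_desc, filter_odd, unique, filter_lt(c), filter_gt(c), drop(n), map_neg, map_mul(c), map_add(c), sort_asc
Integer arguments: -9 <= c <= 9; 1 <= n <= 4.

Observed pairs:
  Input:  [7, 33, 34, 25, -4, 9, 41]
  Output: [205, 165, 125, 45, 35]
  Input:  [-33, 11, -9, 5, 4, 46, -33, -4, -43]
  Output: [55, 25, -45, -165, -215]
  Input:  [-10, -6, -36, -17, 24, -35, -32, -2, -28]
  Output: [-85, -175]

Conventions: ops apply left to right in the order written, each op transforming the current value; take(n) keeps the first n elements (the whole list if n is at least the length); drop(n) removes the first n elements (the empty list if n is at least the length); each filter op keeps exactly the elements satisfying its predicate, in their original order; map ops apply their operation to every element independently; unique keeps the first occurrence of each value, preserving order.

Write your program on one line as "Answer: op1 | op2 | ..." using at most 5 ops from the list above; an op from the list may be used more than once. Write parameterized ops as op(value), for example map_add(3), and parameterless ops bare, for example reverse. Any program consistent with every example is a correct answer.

filter_odd | sort_desc | unique | map_mul(5)

Check, running the answer program on each example:
  [7, 33, 34, 25, -4, 9, 41] -> [7, 33, 25, 9, 41] -> [41, 33, 25, 9, 7] -> [41, 33, 25, 9, 7] -> [205, 165, 125, 45, 35]
  [-33, 11, -9, 5, 4, 46, -33, -4, -43] -> [-33, 11, -9, 5, -33, -43] -> [11, 5, -9, -33, -33, -43] -> [11, 5, -9, -33, -43] -> [55, 25, -45, -165, -215]
  [-10, -6, -36, -17, 24, -35, -32, -2, -28] -> [-17, -35] -> [-17, -35] -> [-17, -35] -> [-85, -175]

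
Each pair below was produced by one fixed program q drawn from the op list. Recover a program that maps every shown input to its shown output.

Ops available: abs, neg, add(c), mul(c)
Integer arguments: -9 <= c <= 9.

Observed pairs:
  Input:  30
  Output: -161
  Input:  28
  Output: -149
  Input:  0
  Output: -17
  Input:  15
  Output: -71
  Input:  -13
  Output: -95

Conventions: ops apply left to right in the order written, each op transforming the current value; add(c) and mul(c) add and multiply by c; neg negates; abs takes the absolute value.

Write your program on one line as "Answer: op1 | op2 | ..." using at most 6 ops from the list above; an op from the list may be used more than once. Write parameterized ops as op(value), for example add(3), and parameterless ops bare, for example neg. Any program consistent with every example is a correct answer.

add(-3) | abs | mul(6) | neg | add(1)

Check, running the answer program on each example:
  30 -> 27 -> 27 -> 162 -> -162 -> -161
  28 -> 25 -> 25 -> 150 -> -150 -> -149
  0 -> -3 -> 3 -> 18 -> -18 -> -17
  15 -> 12 -> 12 -> 72 -> -72 -> -71
  -13 -> -16 -> 16 -> 96 -> -96 -> -95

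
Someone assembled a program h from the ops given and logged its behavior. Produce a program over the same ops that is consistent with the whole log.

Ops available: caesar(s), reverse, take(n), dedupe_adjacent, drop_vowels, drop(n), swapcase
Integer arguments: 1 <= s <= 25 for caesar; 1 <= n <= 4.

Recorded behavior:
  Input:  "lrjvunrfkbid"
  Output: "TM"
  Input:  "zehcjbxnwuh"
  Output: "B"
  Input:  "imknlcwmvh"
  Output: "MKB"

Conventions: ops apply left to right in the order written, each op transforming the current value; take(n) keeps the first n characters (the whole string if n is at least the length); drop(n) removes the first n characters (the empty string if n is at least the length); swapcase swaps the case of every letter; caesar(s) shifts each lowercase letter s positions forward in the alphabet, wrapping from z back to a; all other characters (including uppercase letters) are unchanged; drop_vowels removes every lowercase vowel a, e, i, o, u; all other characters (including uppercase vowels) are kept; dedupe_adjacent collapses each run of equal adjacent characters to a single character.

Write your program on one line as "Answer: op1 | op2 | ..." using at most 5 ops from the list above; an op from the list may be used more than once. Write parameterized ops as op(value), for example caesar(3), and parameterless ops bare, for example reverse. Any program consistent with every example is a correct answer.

caesar(25) | drop(3) | take(3) | drop_vowels | swapcase

Check, running the answer program on each example:
  "lrjvunrfkbid" -> "kqiutmqejahc" -> "utmqejahc" -> "utm" -> "tm" -> "TM"
  "zehcjbxnwuh" -> "ydgbiawmvtg" -> "biawmvtg" -> "bia" -> "b" -> "B"
  "imknlcwmvh" -> "hljmkbvlug" -> "mkbvlug" -> "mkb" -> "mkb" -> "MKB"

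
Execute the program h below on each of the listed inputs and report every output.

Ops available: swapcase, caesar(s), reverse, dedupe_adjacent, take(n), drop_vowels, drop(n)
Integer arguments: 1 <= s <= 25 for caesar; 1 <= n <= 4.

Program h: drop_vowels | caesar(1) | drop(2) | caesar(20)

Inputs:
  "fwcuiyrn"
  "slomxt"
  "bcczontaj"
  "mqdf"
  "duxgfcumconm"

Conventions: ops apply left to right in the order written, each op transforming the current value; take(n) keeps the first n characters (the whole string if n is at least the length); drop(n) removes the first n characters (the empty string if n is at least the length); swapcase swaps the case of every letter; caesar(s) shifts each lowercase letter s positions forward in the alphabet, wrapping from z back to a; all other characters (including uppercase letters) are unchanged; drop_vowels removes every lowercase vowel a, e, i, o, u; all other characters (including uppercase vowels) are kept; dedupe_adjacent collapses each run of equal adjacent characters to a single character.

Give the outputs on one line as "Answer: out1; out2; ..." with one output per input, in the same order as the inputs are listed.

Execution, op by op:
  "fwcuiyrn" -> "fwcyrn" -> "gxdzso" -> "dzso" -> "xtmi"
  "slomxt" -> "slmxt" -> "tmnyu" -> "nyu" -> "hso"
  "bcczontaj" -> "bcczntj" -> "cddaouk" -> "daouk" -> "xuioe"
  "mqdf" -> "mqdf" -> "nreg" -> "eg" -> "ya"
  "duxgfcumconm" -> "dxgfcmcnm" -> "eyhgdndon" -> "hgdndon" -> "baxhxih"

"xtmi"; "hso"; "xuioe"; "ya"; "baxhxih"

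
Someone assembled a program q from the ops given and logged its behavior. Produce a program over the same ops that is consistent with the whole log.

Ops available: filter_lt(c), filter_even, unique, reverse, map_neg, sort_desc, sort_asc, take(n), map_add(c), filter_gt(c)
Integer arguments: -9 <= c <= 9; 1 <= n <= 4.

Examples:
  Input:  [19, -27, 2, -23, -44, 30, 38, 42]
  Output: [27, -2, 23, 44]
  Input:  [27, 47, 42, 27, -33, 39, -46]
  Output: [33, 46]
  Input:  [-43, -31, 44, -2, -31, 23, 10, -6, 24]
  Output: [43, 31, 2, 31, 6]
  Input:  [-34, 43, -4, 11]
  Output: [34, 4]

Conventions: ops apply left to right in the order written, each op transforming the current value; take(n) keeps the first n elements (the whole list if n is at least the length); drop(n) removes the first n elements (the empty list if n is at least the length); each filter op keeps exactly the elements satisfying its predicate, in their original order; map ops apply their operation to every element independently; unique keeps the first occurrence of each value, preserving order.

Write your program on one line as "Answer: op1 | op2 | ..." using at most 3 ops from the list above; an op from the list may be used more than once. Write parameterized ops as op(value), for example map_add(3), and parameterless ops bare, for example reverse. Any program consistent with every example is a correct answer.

filter_lt(3) | map_neg

Check, running the answer program on each example:
  [19, -27, 2, -23, -44, 30, 38, 42] -> [-27, 2, -23, -44] -> [27, -2, 23, 44]
  [27, 47, 42, 27, -33, 39, -46] -> [-33, -46] -> [33, 46]
  [-43, -31, 44, -2, -31, 23, 10, -6, 24] -> [-43, -31, -2, -31, -6] -> [43, 31, 2, 31, 6]
  [-34, 43, -4, 11] -> [-34, -4] -> [34, 4]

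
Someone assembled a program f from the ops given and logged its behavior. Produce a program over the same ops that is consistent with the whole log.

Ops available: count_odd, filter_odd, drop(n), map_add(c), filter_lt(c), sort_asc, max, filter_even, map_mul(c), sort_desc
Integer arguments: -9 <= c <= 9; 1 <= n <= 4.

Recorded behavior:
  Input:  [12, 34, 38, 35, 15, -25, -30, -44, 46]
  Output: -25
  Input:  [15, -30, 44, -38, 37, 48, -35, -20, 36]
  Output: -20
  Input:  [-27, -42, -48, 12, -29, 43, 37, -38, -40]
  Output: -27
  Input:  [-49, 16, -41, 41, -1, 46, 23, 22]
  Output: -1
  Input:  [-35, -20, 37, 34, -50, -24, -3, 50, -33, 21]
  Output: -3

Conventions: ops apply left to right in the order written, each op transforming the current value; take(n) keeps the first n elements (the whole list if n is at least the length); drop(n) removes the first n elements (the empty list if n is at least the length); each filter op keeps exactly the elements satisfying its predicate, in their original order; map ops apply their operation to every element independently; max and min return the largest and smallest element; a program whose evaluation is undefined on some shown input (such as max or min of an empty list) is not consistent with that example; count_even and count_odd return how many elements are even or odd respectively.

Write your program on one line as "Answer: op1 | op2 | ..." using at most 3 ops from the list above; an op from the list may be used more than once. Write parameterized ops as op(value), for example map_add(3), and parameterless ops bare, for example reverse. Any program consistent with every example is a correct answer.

filter_lt(0) | max

Check, running the answer program on each example:
  [12, 34, 38, 35, 15, -25, -30, -44, 46] -> [-25, -30, -44] -> -25
  [15, -30, 44, -38, 37, 48, -35, -20, 36] -> [-30, -38, -35, -20] -> -20
  [-27, -42, -48, 12, -29, 43, 37, -38, -40] -> [-27, -42, -48, -29, -38, -40] -> -27
  [-49, 16, -41, 41, -1, 46, 23, 22] -> [-49, -41, -1] -> -1
  [-35, -20, 37, 34, -50, -24, -3, 50, -33, 21] -> [-35, -20, -50, -24, -3, -33] -> -3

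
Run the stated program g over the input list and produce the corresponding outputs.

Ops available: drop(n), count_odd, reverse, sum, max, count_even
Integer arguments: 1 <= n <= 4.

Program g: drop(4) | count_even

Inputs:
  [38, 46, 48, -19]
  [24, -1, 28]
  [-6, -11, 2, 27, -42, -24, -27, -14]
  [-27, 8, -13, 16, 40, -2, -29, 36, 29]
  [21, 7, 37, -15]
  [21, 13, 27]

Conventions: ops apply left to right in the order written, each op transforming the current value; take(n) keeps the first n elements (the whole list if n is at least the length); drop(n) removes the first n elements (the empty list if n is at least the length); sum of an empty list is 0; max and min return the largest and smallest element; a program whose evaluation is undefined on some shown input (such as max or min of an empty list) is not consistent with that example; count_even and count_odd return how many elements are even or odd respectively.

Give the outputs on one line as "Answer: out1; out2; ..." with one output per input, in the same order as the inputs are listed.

0; 0; 3; 3; 0; 0

Execution, op by op:
  [38, 46, 48, -19] -> [] -> 0
  [24, -1, 28] -> [] -> 0
  [-6, -11, 2, 27, -42, -24, -27, -14] -> [-42, -24, -27, -14] -> 3
  [-27, 8, -13, 16, 40, -2, -29, 36, 29] -> [40, -2, -29, 36, 29] -> 3
  [21, 7, 37, -15] -> [] -> 0
  [21, 13, 27] -> [] -> 0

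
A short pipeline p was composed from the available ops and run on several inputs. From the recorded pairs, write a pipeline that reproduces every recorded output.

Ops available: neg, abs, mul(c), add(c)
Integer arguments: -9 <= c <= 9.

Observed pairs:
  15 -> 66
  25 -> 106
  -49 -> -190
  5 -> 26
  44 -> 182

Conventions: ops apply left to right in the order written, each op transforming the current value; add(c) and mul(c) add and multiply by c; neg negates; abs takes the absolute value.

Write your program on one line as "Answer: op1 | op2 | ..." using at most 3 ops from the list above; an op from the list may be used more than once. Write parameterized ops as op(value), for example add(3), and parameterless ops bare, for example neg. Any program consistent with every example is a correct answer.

mul(4) | add(6)

Check, running the answer program on each example:
  15 -> 60 -> 66
  25 -> 100 -> 106
  -49 -> -196 -> -190
  5 -> 20 -> 26
  44 -> 176 -> 182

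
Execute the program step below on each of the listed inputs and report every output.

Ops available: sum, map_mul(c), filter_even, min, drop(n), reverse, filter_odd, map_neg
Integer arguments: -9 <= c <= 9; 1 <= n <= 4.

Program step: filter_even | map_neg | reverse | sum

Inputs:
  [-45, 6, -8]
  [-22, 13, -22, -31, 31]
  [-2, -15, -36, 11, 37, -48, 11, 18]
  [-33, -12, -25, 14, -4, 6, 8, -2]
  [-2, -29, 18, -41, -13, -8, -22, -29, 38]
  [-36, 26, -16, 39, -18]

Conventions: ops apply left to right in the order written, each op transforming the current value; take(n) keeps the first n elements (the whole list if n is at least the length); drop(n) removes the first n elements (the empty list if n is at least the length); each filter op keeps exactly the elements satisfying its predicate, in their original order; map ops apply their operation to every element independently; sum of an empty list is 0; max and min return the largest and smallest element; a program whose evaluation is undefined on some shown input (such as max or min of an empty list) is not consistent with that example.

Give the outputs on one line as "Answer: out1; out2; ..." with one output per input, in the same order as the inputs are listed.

Execution, op by op:
  [-45, 6, -8] -> [6, -8] -> [-6, 8] -> [8, -6] -> 2
  [-22, 13, -22, -31, 31] -> [-22, -22] -> [22, 22] -> [22, 22] -> 44
  [-2, -15, -36, 11, 37, -48, 11, 18] -> [-2, -36, -48, 18] -> [2, 36, 48, -18] -> [-18, 48, 36, 2] -> 68
  [-33, -12, -25, 14, -4, 6, 8, -2] -> [-12, 14, -4, 6, 8, -2] -> [12, -14, 4, -6, -8, 2] -> [2, -8, -6, 4, -14, 12] -> -10
  [-2, -29, 18, -41, -13, -8, -22, -29, 38] -> [-2, 18, -8, -22, 38] -> [2, -18, 8, 22, -38] -> [-38, 22, 8, -18, 2] -> -24
  [-36, 26, -16, 39, -18] -> [-36, 26, -16, -18] -> [36, -26, 16, 18] -> [18, 16, -26, 36] -> 44

2; 44; 68; -10; -24; 44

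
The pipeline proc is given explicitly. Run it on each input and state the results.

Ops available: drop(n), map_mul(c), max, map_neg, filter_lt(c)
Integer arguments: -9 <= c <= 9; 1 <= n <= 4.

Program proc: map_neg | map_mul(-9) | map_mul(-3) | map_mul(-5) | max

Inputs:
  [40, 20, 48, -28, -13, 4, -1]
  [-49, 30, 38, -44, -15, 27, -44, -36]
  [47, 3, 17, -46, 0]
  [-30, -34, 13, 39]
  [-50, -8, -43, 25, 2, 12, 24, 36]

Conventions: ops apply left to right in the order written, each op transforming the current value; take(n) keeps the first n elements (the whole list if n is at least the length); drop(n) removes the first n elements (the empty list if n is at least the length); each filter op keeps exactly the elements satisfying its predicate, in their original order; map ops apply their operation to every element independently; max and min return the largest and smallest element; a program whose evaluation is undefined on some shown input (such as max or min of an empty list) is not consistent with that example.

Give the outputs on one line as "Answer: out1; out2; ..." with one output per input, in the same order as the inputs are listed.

6480; 5130; 6345; 5265; 4860

Execution, op by op:
  [40, 20, 48, -28, -13, 4, -1] -> [-40, -20, -48, 28, 13, -4, 1] -> [360, 180, 432, -252, -117, 36, -9] -> [-1080, -540, -1296, 756, 351, -108, 27] -> [5400, 2700, 6480, -3780, -1755, 540, -135] -> 6480
  [-49, 30, 38, -44, -15, 27, -44, -36] -> [49, -30, -38, 44, 15, -27, 44, 36] -> [-441, 270, 342, -396, -135, 243, -396, -324] -> [1323, -810, -1026, 1188, 405, -729, 1188, 972] -> [-6615, 4050, 5130, -5940, -2025, 3645, -5940, -4860] -> 5130
  [47, 3, 17, -46, 0] -> [-47, -3, -17, 46, 0] -> [423, 27, 153, -414, 0] -> [-1269, -81, -459, 1242, 0] -> [6345, 405, 2295, -6210, 0] -> 6345
  [-30, -34, 13, 39] -> [30, 34, -13, -39] -> [-270, -306, 117, 351] -> [810, 918, -351, -1053] -> [-4050, -4590, 1755, 5265] -> 5265
  [-50, -8, -43, 25, 2, 12, 24, 36] -> [50, 8, 43, -25, -2, -12, -24, -36] -> [-450, -72, -387, 225, 18, 108, 216, 324] -> [1350, 216, 1161, -675, -54, -324, -648, -972] -> [-6750, -1080, -5805, 3375, 270, 1620, 3240, 4860] -> 4860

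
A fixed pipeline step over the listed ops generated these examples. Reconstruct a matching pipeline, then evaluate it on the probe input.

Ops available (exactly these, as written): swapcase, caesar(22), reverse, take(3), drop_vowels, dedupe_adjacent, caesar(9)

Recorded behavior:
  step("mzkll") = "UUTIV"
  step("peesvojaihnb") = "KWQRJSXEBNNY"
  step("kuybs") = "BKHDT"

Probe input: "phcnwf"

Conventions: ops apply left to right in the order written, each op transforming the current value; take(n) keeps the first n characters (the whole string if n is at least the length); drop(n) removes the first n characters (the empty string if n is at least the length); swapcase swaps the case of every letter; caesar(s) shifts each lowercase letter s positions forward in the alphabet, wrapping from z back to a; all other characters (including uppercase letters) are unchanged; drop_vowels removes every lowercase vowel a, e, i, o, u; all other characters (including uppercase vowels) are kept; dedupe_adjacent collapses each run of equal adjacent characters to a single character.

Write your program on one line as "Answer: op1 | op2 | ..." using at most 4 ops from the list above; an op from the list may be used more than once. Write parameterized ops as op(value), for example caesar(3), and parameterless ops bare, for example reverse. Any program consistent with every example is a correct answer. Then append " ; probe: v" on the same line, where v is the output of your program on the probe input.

caesar(9) | reverse | swapcase ; probe: "OFWLQY"

Check, running the answer program on each example:
  "mzkll" -> "vituu" -> "uutiv" -> "UUTIV"
  "peesvojaihnb" -> "ynnbexsjrqwk" -> "kwqrjsxebnny" -> "KWQRJSXEBNNY"
  "kuybs" -> "tdhkb" -> "bkhdt" -> "BKHDT"
  probe: "phcnwf" -> "yqlwfo" -> "ofwlqy" -> "OFWLQY"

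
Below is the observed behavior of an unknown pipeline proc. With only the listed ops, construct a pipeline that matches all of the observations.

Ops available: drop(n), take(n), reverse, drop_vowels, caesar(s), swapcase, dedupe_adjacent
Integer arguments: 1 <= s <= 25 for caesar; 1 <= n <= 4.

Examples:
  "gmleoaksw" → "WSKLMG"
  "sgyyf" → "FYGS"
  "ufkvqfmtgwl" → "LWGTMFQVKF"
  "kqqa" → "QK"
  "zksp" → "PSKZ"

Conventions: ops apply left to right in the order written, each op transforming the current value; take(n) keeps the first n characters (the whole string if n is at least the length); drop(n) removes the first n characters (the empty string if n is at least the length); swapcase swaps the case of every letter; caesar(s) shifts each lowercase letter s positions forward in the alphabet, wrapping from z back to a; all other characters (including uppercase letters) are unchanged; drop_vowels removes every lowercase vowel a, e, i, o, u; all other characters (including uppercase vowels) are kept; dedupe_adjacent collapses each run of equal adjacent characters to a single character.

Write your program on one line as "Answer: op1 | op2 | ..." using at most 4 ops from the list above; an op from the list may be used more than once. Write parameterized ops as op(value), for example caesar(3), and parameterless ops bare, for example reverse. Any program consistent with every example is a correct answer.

drop_vowels | reverse | dedupe_adjacent | swapcase

Check, running the answer program on each example:
  "gmleoaksw" -> "gmlksw" -> "wsklmg" -> "wsklmg" -> "WSKLMG"
  "sgyyf" -> "sgyyf" -> "fyygs" -> "fygs" -> "FYGS"
  "ufkvqfmtgwl" -> "fkvqfmtgwl" -> "lwgtmfqvkf" -> "lwgtmfqvkf" -> "LWGTMFQVKF"
  "kqqa" -> "kqq" -> "qqk" -> "qk" -> "QK"
  "zksp" -> "zksp" -> "pskz" -> "pskz" -> "PSKZ"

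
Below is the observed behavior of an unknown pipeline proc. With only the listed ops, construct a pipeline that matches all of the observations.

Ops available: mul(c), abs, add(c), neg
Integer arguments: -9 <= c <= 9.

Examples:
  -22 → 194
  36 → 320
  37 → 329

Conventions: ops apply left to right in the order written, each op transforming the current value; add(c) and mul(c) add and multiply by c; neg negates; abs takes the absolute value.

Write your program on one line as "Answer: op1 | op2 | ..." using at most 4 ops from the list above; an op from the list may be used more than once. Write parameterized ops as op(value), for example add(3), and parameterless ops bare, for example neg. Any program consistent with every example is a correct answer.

mul(-9) | abs | add(-3) | add(-1)

Check, running the answer program on each example:
  -22 -> 198 -> 198 -> 195 -> 194
  36 -> -324 -> 324 -> 321 -> 320
  37 -> -333 -> 333 -> 330 -> 329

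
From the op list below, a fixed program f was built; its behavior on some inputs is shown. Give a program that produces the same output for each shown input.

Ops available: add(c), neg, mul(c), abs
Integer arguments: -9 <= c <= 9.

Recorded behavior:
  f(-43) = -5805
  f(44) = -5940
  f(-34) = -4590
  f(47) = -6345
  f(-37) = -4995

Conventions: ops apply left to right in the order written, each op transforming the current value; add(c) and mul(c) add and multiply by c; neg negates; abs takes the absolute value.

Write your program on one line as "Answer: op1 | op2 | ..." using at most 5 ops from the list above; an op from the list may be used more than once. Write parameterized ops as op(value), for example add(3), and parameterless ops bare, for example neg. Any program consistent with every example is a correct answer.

neg | mul(9) | abs | mul(3) | mul(-5)

Check, running the answer program on each example:
  -43 -> 43 -> 387 -> 387 -> 1161 -> -5805
  44 -> -44 -> -396 -> 396 -> 1188 -> -5940
  -34 -> 34 -> 306 -> 306 -> 918 -> -4590
  47 -> -47 -> -423 -> 423 -> 1269 -> -6345
  -37 -> 37 -> 333 -> 333 -> 999 -> -4995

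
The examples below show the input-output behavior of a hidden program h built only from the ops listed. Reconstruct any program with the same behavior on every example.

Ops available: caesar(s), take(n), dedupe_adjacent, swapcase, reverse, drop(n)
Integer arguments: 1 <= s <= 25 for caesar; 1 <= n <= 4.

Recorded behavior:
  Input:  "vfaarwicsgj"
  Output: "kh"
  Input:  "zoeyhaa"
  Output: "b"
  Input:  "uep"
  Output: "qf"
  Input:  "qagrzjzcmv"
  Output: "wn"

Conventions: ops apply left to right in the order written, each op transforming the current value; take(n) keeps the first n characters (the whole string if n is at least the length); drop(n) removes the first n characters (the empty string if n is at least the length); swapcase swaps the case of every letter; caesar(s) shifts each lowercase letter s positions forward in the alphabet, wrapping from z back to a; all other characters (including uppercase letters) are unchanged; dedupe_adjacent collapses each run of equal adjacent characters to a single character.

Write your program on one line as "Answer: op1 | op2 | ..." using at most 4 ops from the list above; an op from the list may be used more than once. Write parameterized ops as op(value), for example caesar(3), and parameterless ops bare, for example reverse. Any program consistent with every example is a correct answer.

reverse | caesar(1) | take(2) | dedupe_adjacent

Check, running the answer program on each example:
  "vfaarwicsgj" -> "jgsciwraafv" -> "khtdjxsbbgw" -> "kh" -> "kh"
  "zoeyhaa" -> "aahyeoz" -> "bbizfpa" -> "bb" -> "b"
  "uep" -> "peu" -> "qfv" -> "qf" -> "qf"
  "qagrzjzcmv" -> "vmczjzrgaq" -> "wndakashbr" -> "wn" -> "wn"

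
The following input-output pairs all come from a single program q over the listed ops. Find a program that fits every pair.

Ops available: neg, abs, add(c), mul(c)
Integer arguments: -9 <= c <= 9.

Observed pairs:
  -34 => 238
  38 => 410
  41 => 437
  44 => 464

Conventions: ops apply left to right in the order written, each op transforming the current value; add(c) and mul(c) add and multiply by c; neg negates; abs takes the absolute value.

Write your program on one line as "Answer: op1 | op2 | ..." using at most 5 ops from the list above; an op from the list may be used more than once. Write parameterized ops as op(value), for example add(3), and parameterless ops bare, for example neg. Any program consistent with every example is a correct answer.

add(7) | mul(9) | add(5) | abs

Check, running the answer program on each example:
  -34 -> -27 -> -243 -> -238 -> 238
  38 -> 45 -> 405 -> 410 -> 410
  41 -> 48 -> 432 -> 437 -> 437
  44 -> 51 -> 459 -> 464 -> 464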